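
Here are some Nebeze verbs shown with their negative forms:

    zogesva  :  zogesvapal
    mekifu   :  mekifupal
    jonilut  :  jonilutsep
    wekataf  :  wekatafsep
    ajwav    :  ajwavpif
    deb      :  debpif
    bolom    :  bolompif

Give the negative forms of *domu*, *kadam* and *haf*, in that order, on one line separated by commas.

domupal, kadampif, hafsep

The pattern is voicing of the final sound: -sep when the stem ends in a voiceless consonant (*jonilut*, *wekataf*); -pif when the stem ends in a voiced consonant (*ajwav*, *deb*, *bolom*); -pal when the stem ends in a vowel (*zogesva*, *mekifu*).
The final sound of *domu* is /u/, which is a vowel, so the suffix is -pal, giving *domupal*.
Since the final sound of *kadam* is /m/ (a voiced consonant), it takes -pif, giving *kadampif*.
Since the final sound of *haf* is /f/ (a voiceless consonant), it takes -sep, giving *hafsep*.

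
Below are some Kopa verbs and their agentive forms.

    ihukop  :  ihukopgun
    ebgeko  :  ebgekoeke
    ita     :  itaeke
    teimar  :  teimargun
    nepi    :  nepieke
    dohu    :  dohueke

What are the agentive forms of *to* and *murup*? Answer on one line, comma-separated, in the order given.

The alternation tracks the final sound of the stem — -gun when the stem ends in a consonant (*ihukop*, *teimar*); -eke when the stem ends in a vowel (*ebgeko*, *ita*, *nepi*, *dohu*).
*to* — final sound /o/ (a vowel) → -eke → *toeke*.
The final sound of *murup* is /p/, which is a consonant, so the suffix is -gun, giving *murupgun*.

toeke, murupgun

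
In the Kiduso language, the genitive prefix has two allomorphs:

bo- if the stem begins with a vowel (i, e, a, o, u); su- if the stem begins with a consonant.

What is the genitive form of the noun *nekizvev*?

The first sound of *nekizvev* is /n/, which is a consonant, so the prefix is su-, giving *sunekizvev*.

sunekizvev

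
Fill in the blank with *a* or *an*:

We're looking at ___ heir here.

an

The indefinite article is chosen by the initial *sound* of the following word, not its spelling.
*heir* begins with the sound /ɛ/ (silent h) — a vowel sound.
So the article is *an*: We're looking at an heir here.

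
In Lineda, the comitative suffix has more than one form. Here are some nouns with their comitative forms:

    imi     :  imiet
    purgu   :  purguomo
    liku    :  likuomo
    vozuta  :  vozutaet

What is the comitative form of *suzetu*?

suzetuomo

The suffix is conditioned by the last vowel: -omo when the last vowel of the stem is a rounded vowel (*purgu*, *liku*); -et when the last vowel of the stem is an unrounded vowel (*imi*, *vozuta*).
*suzetu*: last vowel = /u/, a rounded vowel → -omo → *suzetuomo*.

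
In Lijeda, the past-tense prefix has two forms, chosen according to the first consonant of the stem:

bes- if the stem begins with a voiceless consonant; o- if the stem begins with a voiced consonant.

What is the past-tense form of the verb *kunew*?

beskunew

Since the first consonant of *kunew* is /k/ (voiceless), it takes bes-, giving *beskunew*.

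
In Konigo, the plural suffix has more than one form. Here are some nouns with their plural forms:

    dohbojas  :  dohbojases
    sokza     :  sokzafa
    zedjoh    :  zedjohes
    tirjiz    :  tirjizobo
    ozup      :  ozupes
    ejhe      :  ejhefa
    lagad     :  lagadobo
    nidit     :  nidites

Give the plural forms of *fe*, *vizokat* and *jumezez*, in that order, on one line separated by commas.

The suffix is conditioned by the final sound: -es when the stem ends in a voiceless consonant (*dohbojas*, *zedjoh*, *ozup*, *nidit*); -obo when the stem ends in a voiced consonant (*tirjiz*, *lagad*); -fa when the stem ends in a vowel (*sokza*, *ejhe*).
Since the final sound of *fe* is /e/ (a vowel), it takes -fa, giving *fefa*.
*vizokat* — final sound /t/ (a voiceless consonant) → -es → *vizokates*.
*jumezez*: final sound = /z/, a voiced consonant → -obo → *jumezezobo*.

fefa, vizokates, jumezezobo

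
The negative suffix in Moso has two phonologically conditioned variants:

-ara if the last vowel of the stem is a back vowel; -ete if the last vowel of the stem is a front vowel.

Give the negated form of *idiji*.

*idiji* — last vowel /i/ (a front vowel) → -ete → *idijiete*.

idijiete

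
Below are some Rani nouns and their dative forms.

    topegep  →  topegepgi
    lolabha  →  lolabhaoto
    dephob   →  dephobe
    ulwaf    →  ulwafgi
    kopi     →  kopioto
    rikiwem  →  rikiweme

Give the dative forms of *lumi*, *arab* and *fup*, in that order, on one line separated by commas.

lumioto, arabe, fupgi

Looking at the final sound of each stem: -gi when the stem ends in a voiceless consonant (*topegep*, *ulwaf*); -e when the stem ends in a voiced consonant (*dephob*, *rikiwem*); -oto when the stem ends in a vowel (*lolabha*, *kopi*).
*lumi*: final sound = /i/, a vowel → -oto → *lumioto*.
Since the final sound of *arab* is /b/ (a voiced consonant), it takes -e, giving *arabe*.
*fup* — final sound /p/ (a voiceless consonant) → -gi → *fupgi*.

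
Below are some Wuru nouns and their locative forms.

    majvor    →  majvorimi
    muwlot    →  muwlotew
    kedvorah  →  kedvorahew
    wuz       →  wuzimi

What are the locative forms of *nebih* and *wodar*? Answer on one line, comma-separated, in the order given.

nebihew, wodarimi

Looking at the final consonant of each stem: -ew when the stem ends in a voiceless consonant (*muwlot*, *kedvorah*); -imi when the stem ends in a voiced consonant (*majvor*, *wuz*).
*nebih*: final consonant = /h/, voiceless → -ew → *nebihew*.
*wodar* — final consonant /r/ (voiced) → -imi → *wodarimi*.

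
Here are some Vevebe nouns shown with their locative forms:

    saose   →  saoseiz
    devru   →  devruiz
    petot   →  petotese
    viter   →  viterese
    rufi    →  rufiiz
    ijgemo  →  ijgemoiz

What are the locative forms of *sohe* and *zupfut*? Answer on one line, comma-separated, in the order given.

soheiz, zupfutese

The pattern is consonant vs. vowel: -ese when the stem ends in a consonant (*petot*, *viter*); -iz when the stem ends in a vowel (*saose*, *devru*, *rufi*, *ijgemo*).
*sohe* — final sound /e/ (a vowel) → -iz → *soheiz*.
*zupfut* — final sound /t/ (a consonant) → -ese → *zupfutese*.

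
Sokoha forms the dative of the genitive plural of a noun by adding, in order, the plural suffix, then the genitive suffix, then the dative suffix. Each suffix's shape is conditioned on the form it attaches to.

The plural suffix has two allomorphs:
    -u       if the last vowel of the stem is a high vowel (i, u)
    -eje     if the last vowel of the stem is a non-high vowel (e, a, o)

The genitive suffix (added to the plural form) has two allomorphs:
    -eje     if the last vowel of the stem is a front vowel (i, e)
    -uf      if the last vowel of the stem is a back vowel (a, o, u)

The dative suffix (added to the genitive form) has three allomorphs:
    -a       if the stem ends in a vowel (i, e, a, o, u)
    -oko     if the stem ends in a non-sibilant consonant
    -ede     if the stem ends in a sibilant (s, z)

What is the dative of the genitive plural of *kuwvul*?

*kuwvul*: last vowel = /u/, a high vowel → -u → *kuwvulu*.
The plural form *kuwvulu* — last vowel /u/ (a back vowel) → -uf → *kuwvuluuf*.
The genitive form *kuwvuluuf*: final sound = /f/, a non-sibilant consonant → -oko → *kuwvuluufoko*.

kuwvuluufoko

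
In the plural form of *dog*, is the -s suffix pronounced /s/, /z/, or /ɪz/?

/z/

The stem *dog* ends in a voiced non-sibilant sound.
The plural suffix surfaces as /ɪz/ after sibilants, /s/ after other voiceless consonants, and /z/ after other voiced sounds.
So the plural -s on *dog* is pronounced /z/.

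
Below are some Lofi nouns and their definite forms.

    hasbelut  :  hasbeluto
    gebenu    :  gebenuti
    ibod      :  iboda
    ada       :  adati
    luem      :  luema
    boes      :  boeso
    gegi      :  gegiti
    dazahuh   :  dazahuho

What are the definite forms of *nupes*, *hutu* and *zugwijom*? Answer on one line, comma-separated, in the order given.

The pattern is voicing of the final sound: -o when the stem ends in a voiceless consonant (*hasbelut*, *boes*, *dazahuh*); -a when the stem ends in a voiced consonant (*ibod*, *luem*); -ti when the stem ends in a vowel (*gebenu*, *ada*, *gegi*).
*nupes* — final sound /s/ (a voiceless consonant) → -o → *nupeso*.
Since the final sound of *hutu* is /u/ (a vowel), it takes -ti, giving *hututi*.
*zugwijom*: final sound = /m/, a voiced consonant → -a → *zugwijoma*.

nupeso, hututi, zugwijoma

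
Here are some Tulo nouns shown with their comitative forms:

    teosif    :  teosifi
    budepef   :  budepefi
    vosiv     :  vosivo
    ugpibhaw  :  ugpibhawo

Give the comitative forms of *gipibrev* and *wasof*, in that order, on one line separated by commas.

The pattern is voicing of the final consonant: -i when the stem ends in a voiceless consonant (*teosif*, *budepef*); -o when the stem ends in a voiced consonant (*vosiv*, *ugpibhaw*).
Since the final consonant of *gipibrev* is /v/ (voiced), it takes -o, giving *gipibrevo*.
*wasof*: final consonant = /f/, voiceless → -i → *wasofi*.

gipibrevo, wasofi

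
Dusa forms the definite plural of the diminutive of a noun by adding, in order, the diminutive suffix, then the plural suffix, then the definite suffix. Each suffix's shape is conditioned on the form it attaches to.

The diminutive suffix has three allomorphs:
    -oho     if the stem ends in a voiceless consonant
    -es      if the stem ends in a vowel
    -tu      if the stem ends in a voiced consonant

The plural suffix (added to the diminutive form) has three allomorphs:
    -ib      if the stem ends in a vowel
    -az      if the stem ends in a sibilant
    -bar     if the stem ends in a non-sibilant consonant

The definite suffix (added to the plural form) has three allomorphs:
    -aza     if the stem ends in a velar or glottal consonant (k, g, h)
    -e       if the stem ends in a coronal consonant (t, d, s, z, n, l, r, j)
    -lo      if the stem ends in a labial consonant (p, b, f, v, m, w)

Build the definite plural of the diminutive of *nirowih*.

The final sound of *nirowih* is /h/, which is a voiceless consonant, so the diminutive suffix is -oho, giving *nirowihoho*.
The diminutive form *nirowihoho*: final sound = /o/, a vowel → -ib → *nirowihohoib*.
Since the final consonant of the plural form *nirowihohoib* is /b/ (labial), it takes -lo, giving *nirowihohoiblo*.

nirowihohoiblo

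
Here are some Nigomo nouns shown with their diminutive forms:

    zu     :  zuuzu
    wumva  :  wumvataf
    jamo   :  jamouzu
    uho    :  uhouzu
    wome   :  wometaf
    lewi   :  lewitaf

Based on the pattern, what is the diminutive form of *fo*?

The pattern is rounding harmony: -uzu when the last vowel of the stem is a rounded vowel (*zu*, *jamo*, *uho*); -taf when the last vowel of the stem is an unrounded vowel (*wumva*, *wome*, *lewi*).
Since the last vowel of *fo* is /o/ (a rounded vowel), it takes -uzu, giving *fouzu*.

fouzu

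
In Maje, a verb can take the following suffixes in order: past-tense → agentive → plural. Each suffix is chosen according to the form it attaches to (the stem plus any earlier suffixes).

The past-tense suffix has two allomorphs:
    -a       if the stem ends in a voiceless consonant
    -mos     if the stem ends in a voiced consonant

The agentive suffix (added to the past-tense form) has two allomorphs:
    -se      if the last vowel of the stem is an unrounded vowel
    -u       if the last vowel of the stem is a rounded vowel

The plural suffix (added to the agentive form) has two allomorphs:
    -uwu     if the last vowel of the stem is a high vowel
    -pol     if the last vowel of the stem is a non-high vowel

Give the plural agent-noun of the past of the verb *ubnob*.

Since the final consonant of *ubnob* is /b/ (voiced), it takes -mos, giving *ubnobmos*.
The past-tense form *ubnobmos*: last vowel = /o/, a rounded vowel → -u → *ubnobmosu*.
The last vowel of the agentive form *ubnobmosu* is /u/, which is a high vowel, so the plural suffix is -uwu, giving *ubnobmosuuwu*.

ubnobmosuuwu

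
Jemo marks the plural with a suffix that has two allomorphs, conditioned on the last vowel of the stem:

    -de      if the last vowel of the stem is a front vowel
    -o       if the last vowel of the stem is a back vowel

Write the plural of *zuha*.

zuhao

*zuha* — last vowel /a/ (a back vowel) → -o → *zuhao*.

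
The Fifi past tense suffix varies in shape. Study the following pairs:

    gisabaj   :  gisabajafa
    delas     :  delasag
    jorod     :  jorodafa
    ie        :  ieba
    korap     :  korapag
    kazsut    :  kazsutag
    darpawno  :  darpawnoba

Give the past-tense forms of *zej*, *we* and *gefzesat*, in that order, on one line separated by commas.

zejafa, weba, gefzesatag

The alternation tracks the final sound of the stem — -ag when the stem ends in a voiceless consonant (*delas*, *korap*, *kazsut*); -afa when the stem ends in a voiced consonant (*gisabaj*, *jorod*); -ba when the stem ends in a vowel (*ie*, *darpawno*).
*zej* — final sound /j/ (a voiced consonant) → -afa → *zejafa*.
*we* — final sound /e/ (a vowel) → -ba → *weba*.
Since the final sound of *gefzesat* is /t/ (a voiceless consonant), it takes -ag, giving *gefzesatag*.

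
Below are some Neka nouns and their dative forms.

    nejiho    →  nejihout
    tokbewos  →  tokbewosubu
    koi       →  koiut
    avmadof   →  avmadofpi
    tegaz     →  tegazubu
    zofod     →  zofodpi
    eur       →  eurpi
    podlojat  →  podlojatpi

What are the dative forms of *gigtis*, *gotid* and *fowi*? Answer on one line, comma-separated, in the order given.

The pattern is sibilance of the final sound: -ubu when the stem ends in a sibilant (*tokbewos*, *tegaz*); -pi when the stem ends in a non-sibilant consonant (*avmadof*, *zofod*, *eur*, *podlojat*); -ut when the stem ends in a vowel (*nejiho*, *koi*).
*gigtis*: final sound = /s/, a sibilant → -ubu → *gigtisubu*.
Since the final sound of *gotid* is /d/ (a non-sibilant consonant), it takes -pi, giving *gotidpi*.
*fowi*: final sound = /i/, a vowel → -ut → *fowiut*.

gigtisubu, gotidpi, fowiut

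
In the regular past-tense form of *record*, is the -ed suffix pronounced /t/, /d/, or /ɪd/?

The stem *record* ends in /t/ or /d/.
The -ed suffix is realized as /ɪd/ after /t, d/; as /t/ after other voiceless consonants; and as /d/ after other voiced sounds.
So -ed on *record* is pronounced /ɪd/.

/ɪd/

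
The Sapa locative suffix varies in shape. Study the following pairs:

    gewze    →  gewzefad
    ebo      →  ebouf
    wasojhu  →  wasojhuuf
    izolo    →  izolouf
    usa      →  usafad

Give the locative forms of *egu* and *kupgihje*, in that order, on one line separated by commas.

eguuf, kupgihjefad

The pattern is rounding harmony: -uf when the last vowel of the stem is a rounded vowel (*ebo*, *wasojhu*, *izolo*); -fad when the last vowel of the stem is an unrounded vowel (*gewze*, *usa*).
*egu* — last vowel /u/ (a rounded vowel) → -uf → *eguuf*.
Since the last vowel of *kupgihje* is /e/ (an unrounded vowel), it takes -fad, giving *kupgihjefad*.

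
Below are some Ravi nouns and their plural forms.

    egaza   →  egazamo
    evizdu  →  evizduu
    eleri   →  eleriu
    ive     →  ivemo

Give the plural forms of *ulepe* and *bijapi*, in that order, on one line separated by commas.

ulepemo, bijapiu

The alternation tracks the last vowel of the stem — -u when the last vowel of the stem is a high vowel (*evizdu*, *eleri*); -mo when the last vowel of the stem is a non-high vowel (*egaza*, *ive*).
*ulepe*: last vowel = /e/, a non-high vowel → -mo → *ulepemo*.
*bijapi* — last vowel /i/ (a high vowel) → -u → *bijapiu*.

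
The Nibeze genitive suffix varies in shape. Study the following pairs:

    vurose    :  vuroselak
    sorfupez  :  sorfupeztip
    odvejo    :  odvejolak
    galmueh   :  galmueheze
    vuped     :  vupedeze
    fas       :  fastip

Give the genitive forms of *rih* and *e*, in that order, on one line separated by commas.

The pattern is sibilance of the final sound: -tip when the stem ends in a sibilant (*sorfupez*, *fas*); -eze when the stem ends in a non-sibilant consonant (*galmueh*, *vuped*); -lak when the stem ends in a vowel (*vurose*, *odvejo*).
*rih* — final sound /h/ (a non-sibilant consonant) → -eze → *riheze*.
*e*: final sound = /e/, a vowel → -lak → *elak*.

riheze, elak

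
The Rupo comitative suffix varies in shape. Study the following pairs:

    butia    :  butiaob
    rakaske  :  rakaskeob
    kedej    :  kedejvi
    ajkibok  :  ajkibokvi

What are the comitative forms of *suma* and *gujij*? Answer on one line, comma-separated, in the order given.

The suffix is conditioned by the final sound: -vi when the stem ends in a consonant (*kedej*, *ajkibok*); -ob when the stem ends in a vowel (*butia*, *rakaske*).
*suma* — final sound /a/ (a vowel) → -ob → *sumaob*.
Since the final sound of *gujij* is /j/ (a consonant), it takes -vi, giving *gujijvi*.

sumaob, gujijvi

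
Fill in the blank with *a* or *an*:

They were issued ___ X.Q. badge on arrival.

The indefinite article is chosen by the initial *sound* of the following word, not its spelling.
The initialism *X.Q.* is read letter by letter; the first letter, X, is pronounced /ɛks/, which begins with a vowel sound.
So the article is *an*: They were issued an X.Q. badge on arrival.

an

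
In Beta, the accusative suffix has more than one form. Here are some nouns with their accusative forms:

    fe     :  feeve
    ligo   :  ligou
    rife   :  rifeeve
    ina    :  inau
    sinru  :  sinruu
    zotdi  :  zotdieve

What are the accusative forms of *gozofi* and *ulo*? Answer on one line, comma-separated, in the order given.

The suffix is conditioned by the last vowel: -eve when the last vowel of the stem is a front vowel (*fe*, *rife*, *zotdi*); -u when the last vowel of the stem is a back vowel (*ligo*, *ina*, *sinru*).
*gozofi* — last vowel /i/ (a front vowel) → -eve → *gozofieve*.
*ulo*: last vowel = /o/, a back vowel → -u → *ulou*.

gozofieve, ulou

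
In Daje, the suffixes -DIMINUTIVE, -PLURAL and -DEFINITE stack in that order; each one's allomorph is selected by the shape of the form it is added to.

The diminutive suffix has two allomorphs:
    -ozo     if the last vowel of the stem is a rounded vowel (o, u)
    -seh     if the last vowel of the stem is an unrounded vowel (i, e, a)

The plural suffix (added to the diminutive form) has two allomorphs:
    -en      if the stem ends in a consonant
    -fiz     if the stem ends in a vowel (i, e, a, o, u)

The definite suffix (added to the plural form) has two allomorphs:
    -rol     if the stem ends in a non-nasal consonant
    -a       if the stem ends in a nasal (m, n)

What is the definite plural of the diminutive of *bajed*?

bajedsehena

*bajed* — last vowel /e/ (an unrounded vowel) → -seh → *bajedseh*.
The diminutive form *bajedseh* — final sound /h/ (a consonant) → -en → *bajedsehen*.
The final consonant of the plural form *bajedsehen* is /n/, which is a nasal, so the definite suffix is -a, giving *bajedsehena*.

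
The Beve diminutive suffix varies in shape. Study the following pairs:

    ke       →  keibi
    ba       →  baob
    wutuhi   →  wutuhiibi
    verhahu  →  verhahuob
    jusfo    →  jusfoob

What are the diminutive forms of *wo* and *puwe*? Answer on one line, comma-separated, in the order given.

woob, puweibi

The alternation tracks the last vowel of the stem — -ibi when the last vowel of the stem is a front vowel (*ke*, *wutuhi*); -ob when the last vowel of the stem is a back vowel (*ba*, *verhahu*, *jusfo*).
*wo*: last vowel = /o/, a back vowel → -ob → *woob*.
Since the last vowel of *puwe* is /e/ (a front vowel), it takes -ibi, giving *puweibi*.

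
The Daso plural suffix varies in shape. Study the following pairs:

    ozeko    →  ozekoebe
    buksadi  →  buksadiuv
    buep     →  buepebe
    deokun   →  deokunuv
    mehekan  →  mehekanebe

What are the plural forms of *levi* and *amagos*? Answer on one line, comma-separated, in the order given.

The alternation tracks the last vowel of the stem — -uv when the last vowel of the stem is a high vowel (*buksadi*, *deokun*); -ebe when the last vowel of the stem is a non-high vowel (*ozeko*, *buep*, *mehekan*).
*levi* — last vowel /i/ (a high vowel) → -uv → *leviuv*.
Since the last vowel of *amagos* is /o/ (a non-high vowel), it takes -ebe, giving *amagosebe*.

leviuv, amagosebe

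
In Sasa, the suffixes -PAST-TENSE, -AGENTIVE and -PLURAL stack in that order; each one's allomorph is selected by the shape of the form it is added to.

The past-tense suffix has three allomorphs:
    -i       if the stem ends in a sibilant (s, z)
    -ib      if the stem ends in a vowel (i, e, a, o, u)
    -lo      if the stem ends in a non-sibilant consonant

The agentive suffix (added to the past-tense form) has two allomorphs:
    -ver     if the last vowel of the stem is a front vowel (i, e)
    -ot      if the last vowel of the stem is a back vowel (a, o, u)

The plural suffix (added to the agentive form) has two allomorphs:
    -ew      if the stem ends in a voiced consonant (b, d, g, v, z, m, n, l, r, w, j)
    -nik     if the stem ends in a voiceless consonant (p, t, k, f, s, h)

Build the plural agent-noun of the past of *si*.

*si* — final sound /i/ (a vowel) → -ib → *siib*.
The past-tense form *siib* — last vowel /i/ (a front vowel) → -ver → *siibver*.
The agentive form *siibver* — final consonant /r/ (voiced) → -ew → *siibverew*.

siibverew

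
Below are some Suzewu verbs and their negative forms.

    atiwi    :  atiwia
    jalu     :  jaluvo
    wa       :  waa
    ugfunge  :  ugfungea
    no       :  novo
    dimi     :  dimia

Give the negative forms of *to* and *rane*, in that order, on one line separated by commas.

The suffix is conditioned by the last vowel: -vo when the last vowel of the stem is a rounded vowel (*jalu*, *no*); -a when the last vowel of the stem is an unrounded vowel (*atiwi*, *wa*, *ugfunge*, *dimi*).
The last vowel of *to* is /o/, which is a rounded vowel, so the suffix is -vo, giving *tovo*.
The last vowel of *rane* is /e/, which is an unrounded vowel, so the suffix is -a, giving *ranea*.

tovo, ranea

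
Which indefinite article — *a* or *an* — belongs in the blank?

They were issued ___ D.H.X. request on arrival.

The indefinite article is chosen by the initial *sound* of the following word, not its spelling.
The initialism *D.H.X.* is read letter by letter; the first letter, D, is pronounced /diː/, which begins with a consonant sound.
So the article is *a*: They were issued a D.H.X. request on arrival.

a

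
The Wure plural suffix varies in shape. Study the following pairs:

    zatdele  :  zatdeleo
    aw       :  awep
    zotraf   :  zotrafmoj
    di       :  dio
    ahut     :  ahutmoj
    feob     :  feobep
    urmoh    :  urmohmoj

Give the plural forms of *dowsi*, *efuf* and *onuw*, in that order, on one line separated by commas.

The alternation tracks the final sound of the stem — -moj when the stem ends in a voiceless consonant (*zotraf*, *ahut*, *urmoh*); -ep when the stem ends in a voiced consonant (*aw*, *feob*); -o when the stem ends in a vowel (*zatdele*, *di*).
*dowsi* — final sound /i/ (a vowel) → -o → *dowsio*.
The final sound of *efuf* is /f/, which is a voiceless consonant, so the suffix is -moj, giving *efufmoj*.
*onuw* — final sound /w/ (a voiced consonant) → -ep → *onuwep*.

dowsio, efufmoj, onuwep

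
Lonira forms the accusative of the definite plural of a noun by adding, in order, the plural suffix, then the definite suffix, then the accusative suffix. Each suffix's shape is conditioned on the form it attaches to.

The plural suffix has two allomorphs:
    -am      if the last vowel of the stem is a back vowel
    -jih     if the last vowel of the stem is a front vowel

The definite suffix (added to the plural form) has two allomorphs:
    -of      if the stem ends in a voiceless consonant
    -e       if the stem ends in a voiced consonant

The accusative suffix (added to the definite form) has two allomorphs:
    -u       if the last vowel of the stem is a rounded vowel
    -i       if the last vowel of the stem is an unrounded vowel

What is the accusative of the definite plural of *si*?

*si* — last vowel /i/ (a front vowel) → -jih → *sijih*.
Since the final consonant of the plural form *sijih* is /h/ (voiceless), it takes -of, giving *sijihof*.
The last vowel of the definite form *sijihof* is /o/, which is a rounded vowel, so the accusative suffix is -u, giving *sijihofu*.

sijihofu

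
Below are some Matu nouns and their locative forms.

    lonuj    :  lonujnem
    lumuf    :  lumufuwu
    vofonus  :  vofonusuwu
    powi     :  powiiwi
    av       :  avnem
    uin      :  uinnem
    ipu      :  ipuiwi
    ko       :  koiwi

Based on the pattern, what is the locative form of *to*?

toiwi

The pattern is voicing of the final sound: -uwu when the stem ends in a voiceless consonant (*lumuf*, *vofonus*); -nem when the stem ends in a voiced consonant (*lonuj*, *av*, *uin*); -iwi when the stem ends in a vowel (*powi*, *ipu*, *ko*).
*to*: final sound = /o/, a vowel → -iwi → *toiwi*.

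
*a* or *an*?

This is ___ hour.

an

The indefinite article is chosen by the initial *sound* of the following word, not its spelling.
*hour* begins with the sound /aʊ/ (silent h) — a vowel sound.
So the article is *an*: This is an hour.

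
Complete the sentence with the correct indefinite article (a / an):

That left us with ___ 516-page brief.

a

The indefinite article is chosen by the initial *sound* of the following word, not its spelling.
The number *516* is spoken "five hundred …", beginning with /faɪv/ — a consonant sound.
So the article is *a*: That left us with a 516-page brief.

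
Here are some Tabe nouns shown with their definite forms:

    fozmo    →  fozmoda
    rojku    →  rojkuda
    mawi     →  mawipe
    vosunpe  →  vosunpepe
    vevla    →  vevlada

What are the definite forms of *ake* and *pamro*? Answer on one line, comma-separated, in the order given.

akepe, pamroda

The pattern is front/back vowel harmony: -pe when the last vowel of the stem is a front vowel (*mawi*, *vosunpe*); -da when the last vowel of the stem is a back vowel (*fozmo*, *rojku*, *vevla*).
Since the last vowel of *ake* is /e/ (a front vowel), it takes -pe, giving *akepe*.
Since the last vowel of *pamro* is /o/ (a back vowel), it takes -da, giving *pamroda*.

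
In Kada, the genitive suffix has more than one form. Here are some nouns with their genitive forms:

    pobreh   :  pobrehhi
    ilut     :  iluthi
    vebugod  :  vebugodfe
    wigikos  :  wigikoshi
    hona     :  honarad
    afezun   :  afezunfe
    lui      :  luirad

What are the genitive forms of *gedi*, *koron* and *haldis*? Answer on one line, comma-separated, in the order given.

The pattern is voicing of the final sound: -hi when the stem ends in a voiceless consonant (*pobreh*, *ilut*, *wigikos*); -fe when the stem ends in a voiced consonant (*vebugod*, *afezun*); -rad when the stem ends in a vowel (*hona*, *lui*).
*gedi* — final sound /i/ (a vowel) → -rad → *gedirad*.
The final sound of *koron* is /n/, which is a voiced consonant, so the suffix is -fe, giving *koronfe*.
*haldis* — final sound /s/ (a voiceless consonant) → -hi → *haldishi*.

gedirad, koronfe, haldishi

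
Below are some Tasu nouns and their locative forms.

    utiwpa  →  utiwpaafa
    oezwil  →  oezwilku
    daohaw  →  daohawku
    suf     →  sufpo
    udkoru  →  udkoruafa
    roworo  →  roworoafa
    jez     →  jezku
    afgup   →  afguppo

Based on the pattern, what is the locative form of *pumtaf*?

pumtafpo

The alternation tracks the final sound of the stem — -po when the stem ends in a voiceless consonant (*suf*, *afgup*); -ku when the stem ends in a voiced consonant (*oezwil*, *daohaw*, *jez*); -afa when the stem ends in a vowel (*utiwpa*, *udkoru*, *roworo*).
The final sound of *pumtaf* is /f/, which is a voiceless consonant, so the suffix is -po, giving *pumtafpo*.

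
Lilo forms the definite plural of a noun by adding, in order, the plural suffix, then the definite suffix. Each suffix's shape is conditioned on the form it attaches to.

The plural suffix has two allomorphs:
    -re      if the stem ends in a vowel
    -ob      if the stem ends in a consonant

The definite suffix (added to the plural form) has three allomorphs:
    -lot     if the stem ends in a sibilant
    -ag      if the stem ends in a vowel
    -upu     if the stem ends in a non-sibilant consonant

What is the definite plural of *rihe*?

rihereag

The final sound of *rihe* is /e/, which is a vowel, so the plural suffix is -re, giving *rihere*.
The plural form *rihere*: final sound = /e/, a vowel → -ag → *rihereag*.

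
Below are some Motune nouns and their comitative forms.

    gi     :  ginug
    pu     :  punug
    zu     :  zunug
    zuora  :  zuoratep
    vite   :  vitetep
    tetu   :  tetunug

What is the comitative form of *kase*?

kasetep

Looking at the last vowel of each stem: -nug when the last vowel of the stem is a high vowel (*gi*, *pu*, *zu*, *tetu*); -tep when the last vowel of the stem is a non-high vowel (*zuora*, *vite*).
Since the last vowel of *kase* is /e/ (a non-high vowel), it takes -tep, giving *kasetep*.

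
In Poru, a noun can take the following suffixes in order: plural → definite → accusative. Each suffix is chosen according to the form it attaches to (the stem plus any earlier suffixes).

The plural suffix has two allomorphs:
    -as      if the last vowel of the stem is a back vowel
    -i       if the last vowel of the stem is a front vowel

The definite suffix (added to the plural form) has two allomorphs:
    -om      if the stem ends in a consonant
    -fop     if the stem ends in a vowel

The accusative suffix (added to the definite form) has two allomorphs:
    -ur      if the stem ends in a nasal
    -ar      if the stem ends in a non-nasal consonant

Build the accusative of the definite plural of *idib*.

idibifopar

*idib* — last vowel /i/ (a front vowel) → -i → *idibi*.
The plural form *idibi* — final sound /i/ (a vowel) → -fop → *idibifop*.
The definite form *idibifop* — final consonant /p/ (non-nasal) → -ar → *idibifopar*.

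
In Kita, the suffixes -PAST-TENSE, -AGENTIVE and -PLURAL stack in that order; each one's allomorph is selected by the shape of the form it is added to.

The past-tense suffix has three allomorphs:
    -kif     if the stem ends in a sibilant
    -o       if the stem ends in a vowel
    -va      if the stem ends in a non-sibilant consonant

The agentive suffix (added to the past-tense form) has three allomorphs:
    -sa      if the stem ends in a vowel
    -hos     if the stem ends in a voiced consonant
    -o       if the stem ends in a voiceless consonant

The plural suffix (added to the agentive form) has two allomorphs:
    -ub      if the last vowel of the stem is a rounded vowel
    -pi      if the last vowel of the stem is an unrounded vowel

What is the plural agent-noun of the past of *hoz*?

Since the final sound of *hoz* is /z/ (a sibilant), it takes -kif, giving *hozkif*.
The final sound of the past-tense form *hozkif* is /f/, which is a voiceless consonant, so the agentive suffix is -o, giving *hozkifo*.
The last vowel of the agentive form *hozkifo* is /o/, which is a rounded vowel, so the plural suffix is -ub, giving *hozkifoub*.

hozkifoub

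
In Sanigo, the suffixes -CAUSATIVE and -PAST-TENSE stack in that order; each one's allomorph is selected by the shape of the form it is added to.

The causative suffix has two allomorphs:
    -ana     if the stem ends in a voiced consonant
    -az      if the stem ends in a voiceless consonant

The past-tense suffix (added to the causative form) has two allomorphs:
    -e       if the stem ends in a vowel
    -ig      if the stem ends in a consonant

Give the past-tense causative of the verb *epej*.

epejanae

The final consonant of *epej* is /j/, which is voiced, so the causative suffix is -ana, giving *epejana*.
The causative form *epejana*: final sound = /a/, a vowel → -e → *epejanae*.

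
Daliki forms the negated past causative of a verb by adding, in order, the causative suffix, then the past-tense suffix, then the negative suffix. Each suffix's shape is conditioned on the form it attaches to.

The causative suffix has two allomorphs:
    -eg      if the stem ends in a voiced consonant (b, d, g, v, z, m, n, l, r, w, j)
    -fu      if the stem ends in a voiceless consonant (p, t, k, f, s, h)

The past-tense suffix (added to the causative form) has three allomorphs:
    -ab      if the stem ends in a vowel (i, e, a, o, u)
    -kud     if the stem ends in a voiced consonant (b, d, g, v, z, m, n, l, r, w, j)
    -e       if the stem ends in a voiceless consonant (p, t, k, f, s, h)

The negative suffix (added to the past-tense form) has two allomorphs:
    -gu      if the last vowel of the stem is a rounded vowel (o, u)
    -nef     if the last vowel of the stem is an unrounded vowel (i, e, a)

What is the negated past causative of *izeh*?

izehfuabnef

The final consonant of *izeh* is /h/, which is voiceless, so the causative suffix is -fu, giving *izehfu*.
The final sound of the causative form *izehfu* is /u/, which is a vowel, so the past-tense suffix is -ab, giving *izehfuab*.
The last vowel of the past-tense form *izehfuab* is /a/, which is an unrounded vowel, so the negative suffix is -nef, giving *izehfuabnef*.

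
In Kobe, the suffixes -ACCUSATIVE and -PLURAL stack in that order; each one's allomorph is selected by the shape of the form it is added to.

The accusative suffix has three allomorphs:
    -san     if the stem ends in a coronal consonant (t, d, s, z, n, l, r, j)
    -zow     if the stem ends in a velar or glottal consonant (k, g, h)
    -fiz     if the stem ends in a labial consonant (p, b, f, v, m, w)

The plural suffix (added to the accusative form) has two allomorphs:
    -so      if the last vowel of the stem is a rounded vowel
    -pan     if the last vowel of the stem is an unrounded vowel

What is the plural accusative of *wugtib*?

*wugtib* — final consonant /b/ (labial) → -fiz → *wugtibfiz*.
The accusative form *wugtibfiz* — last vowel /i/ (an unrounded vowel) → -pan → *wugtibfizpan*.

wugtibfizpan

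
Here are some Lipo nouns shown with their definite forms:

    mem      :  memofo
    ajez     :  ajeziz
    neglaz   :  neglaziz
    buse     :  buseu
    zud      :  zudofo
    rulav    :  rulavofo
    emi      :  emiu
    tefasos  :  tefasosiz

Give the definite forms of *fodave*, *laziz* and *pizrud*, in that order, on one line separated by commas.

The alternation tracks the final sound of the stem — -iz when the stem ends in a sibilant (*ajez*, *neglaz*, *tefasos*); -ofo when the stem ends in a non-sibilant consonant (*mem*, *zud*, *rulav*); -u when the stem ends in a vowel (*buse*, *emi*).
The final sound of *fodave* is /e/, which is a vowel, so the suffix is -u, giving *fodaveu*.
The final sound of *laziz* is /z/, which is a sibilant, so the suffix is -iz, giving *laziziz*.
The final sound of *pizrud* is /d/, which is a non-sibilant consonant, so the suffix is -ofo, giving *pizrudofo*.

fodaveu, laziziz, pizrudofo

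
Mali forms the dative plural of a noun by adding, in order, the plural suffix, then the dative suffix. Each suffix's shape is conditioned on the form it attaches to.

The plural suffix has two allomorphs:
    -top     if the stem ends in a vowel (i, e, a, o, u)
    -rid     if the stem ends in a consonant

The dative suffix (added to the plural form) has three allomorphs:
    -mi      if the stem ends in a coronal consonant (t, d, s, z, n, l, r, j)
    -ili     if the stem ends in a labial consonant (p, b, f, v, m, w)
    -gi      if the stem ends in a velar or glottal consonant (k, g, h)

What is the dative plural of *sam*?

samridmi

*sam*: final sound = /m/, a consonant → -rid → *samrid*.
The plural form *samrid*: final consonant = /d/, coronal → -mi → *samridmi*.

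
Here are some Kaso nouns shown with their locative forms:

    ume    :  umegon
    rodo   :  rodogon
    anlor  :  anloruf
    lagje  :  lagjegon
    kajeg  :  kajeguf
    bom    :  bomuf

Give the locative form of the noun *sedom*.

Looking at the final sound of each stem: -uf when the stem ends in a consonant (*anlor*, *kajeg*, *bom*); -gon when the stem ends in a vowel (*ume*, *rodo*, *lagje*).
Since the final sound of *sedom* is /m/ (a consonant), it takes -uf, giving *sedomuf*.

sedomuf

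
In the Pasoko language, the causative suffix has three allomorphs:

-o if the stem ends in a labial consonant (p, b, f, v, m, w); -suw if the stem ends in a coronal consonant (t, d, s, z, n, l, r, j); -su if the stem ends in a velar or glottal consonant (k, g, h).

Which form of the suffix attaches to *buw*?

Since the final consonant of *buw* is /w/ (labial), it takes -o.

-o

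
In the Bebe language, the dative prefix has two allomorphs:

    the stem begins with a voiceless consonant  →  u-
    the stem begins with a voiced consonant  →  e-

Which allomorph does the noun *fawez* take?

Since the first consonant of *fawez* is /f/ (voiceless), it takes u-.

u-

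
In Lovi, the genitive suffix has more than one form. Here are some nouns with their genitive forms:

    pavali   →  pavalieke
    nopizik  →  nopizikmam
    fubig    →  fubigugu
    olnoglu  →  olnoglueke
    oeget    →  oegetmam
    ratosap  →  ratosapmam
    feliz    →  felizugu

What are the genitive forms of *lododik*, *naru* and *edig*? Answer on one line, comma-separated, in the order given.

lododikmam, narueke, edigugu

The pattern is voicing of the final sound: -mam when the stem ends in a voiceless consonant (*nopizik*, *oeget*, *ratosap*); -ugu when the stem ends in a voiced consonant (*fubig*, *feliz*); -eke when the stem ends in a vowel (*pavali*, *olnoglu*).
The final sound of *lododik* is /k/, which is a voiceless consonant, so the suffix is -mam, giving *lododikmam*.
The final sound of *naru* is /u/, which is a vowel, so the suffix is -eke, giving *narueke*.
*edig* — final sound /g/ (a voiced consonant) → -ugu → *edigugu*.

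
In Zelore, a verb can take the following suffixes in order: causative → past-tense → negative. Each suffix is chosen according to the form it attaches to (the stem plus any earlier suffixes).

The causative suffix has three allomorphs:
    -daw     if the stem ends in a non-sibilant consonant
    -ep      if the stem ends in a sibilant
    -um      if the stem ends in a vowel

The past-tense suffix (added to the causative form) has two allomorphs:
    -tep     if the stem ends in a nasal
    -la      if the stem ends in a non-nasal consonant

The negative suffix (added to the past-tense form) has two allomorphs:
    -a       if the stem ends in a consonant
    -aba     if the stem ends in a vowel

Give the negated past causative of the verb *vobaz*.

vobazeplaaba

*vobaz* — final sound /z/ (a sibilant) → -ep → *vobazep*.
The causative form *vobazep* — final consonant /p/ (non-nasal) → -la → *vobazepla*.
The past-tense form *vobazepla*: final sound = /a/, a vowel → -aba → *vobazeplaaba*.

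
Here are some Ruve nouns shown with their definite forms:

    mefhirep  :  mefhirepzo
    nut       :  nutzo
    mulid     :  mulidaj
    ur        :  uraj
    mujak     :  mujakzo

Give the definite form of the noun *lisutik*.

The alternation tracks the final consonant of the stem — -zo when the stem ends in a voiceless consonant (*mefhirep*, *nut*, *mujak*); -aj when the stem ends in a voiced consonant (*mulid*, *ur*).
The final consonant of *lisutik* is /k/, which is voiceless, so the suffix is -zo, giving *lisutikzo*.

lisutikzo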